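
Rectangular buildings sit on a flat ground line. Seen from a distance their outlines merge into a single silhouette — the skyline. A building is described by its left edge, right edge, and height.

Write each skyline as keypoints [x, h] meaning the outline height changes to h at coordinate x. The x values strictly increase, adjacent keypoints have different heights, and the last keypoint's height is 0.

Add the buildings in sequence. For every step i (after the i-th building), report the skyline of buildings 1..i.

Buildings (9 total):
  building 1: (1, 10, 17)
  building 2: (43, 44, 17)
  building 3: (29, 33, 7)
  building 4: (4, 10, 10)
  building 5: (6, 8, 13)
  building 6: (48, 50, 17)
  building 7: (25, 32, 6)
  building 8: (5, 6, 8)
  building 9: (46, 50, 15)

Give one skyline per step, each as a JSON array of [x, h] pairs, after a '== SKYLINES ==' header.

== SKYLINES ==
[[1,17],[10,0]]
[[1,17],[10,0],[43,17],[44,0]]
[[1,17],[10,0],[29,7],[33,0],[43,17],[44,0]]
[[1,17],[10,0],[29,7],[33,0],[43,17],[44,0]]
[[1,17],[10,0],[29,7],[33,0],[43,17],[44,0]]
[[1,17],[10,0],[29,7],[33,0],[43,17],[44,0],[48,17],[50,0]]
[[1,17],[10,0],[25,6],[29,7],[33,0],[43,17],[44,0],[48,17],[50,0]]
[[1,17],[10,0],[25,6],[29,7],[33,0],[43,17],[44,0],[48,17],[50,0]]
[[1,17],[10,0],[25,6],[29,7],[33,0],[43,17],[44,0],[46,15],[48,17],[50,0]]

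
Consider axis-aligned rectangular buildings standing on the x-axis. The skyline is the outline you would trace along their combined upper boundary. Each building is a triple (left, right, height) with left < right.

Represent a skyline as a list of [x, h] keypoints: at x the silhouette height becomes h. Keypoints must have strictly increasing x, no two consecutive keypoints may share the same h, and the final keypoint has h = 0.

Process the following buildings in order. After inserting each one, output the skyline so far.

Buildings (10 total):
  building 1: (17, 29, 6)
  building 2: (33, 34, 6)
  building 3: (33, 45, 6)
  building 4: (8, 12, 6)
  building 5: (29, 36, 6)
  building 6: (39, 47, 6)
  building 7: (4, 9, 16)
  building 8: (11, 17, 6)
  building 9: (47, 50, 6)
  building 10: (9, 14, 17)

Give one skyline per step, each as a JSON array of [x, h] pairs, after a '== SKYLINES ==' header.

== SKYLINES ==
[[17,6],[29,0]]
[[17,6],[29,0],[33,6],[34,0]]
[[17,6],[29,0],[33,6],[45,0]]
[[8,6],[12,0],[17,6],[29,0],[33,6],[45,0]]
[[8,6],[12,0],[17,6],[45,0]]
[[8,6],[12,0],[17,6],[47,0]]
[[4,16],[9,6],[12,0],[17,6],[47,0]]
[[4,16],[9,6],[47,0]]
[[4,16],[9,6],[50,0]]
[[4,16],[9,17],[14,6],[50,0]]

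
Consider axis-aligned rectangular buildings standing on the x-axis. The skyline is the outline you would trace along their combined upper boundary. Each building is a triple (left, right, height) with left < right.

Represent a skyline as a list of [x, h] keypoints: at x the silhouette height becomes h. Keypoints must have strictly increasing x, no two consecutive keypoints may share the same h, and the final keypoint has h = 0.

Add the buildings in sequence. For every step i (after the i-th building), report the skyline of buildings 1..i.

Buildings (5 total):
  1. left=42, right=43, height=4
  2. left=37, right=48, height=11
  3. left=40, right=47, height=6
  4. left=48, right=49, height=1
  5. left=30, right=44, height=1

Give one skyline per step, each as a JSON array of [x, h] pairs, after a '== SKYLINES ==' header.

== SKYLINES ==
[[42,4],[43,0]]
[[37,11],[48,0]]
[[37,11],[48,0]]
[[37,11],[48,1],[49,0]]
[[30,1],[37,11],[48,1],[49,0]]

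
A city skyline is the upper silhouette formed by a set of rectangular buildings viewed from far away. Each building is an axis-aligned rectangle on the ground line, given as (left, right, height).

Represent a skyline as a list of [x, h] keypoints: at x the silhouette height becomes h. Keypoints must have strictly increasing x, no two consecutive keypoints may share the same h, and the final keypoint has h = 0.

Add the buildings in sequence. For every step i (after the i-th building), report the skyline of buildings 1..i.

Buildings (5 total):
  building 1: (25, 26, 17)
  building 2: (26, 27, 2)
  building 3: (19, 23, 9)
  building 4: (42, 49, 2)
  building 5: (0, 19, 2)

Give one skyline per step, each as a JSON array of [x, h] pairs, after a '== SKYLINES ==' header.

== SKYLINES ==
[[25,17],[26,0]]
[[25,17],[26,2],[27,0]]
[[19,9],[23,0],[25,17],[26,2],[27,0]]
[[19,9],[23,0],[25,17],[26,2],[27,0],[42,2],[49,0]]
[[0,2],[19,9],[23,0],[25,17],[26,2],[27,0],[42,2],[49,0]]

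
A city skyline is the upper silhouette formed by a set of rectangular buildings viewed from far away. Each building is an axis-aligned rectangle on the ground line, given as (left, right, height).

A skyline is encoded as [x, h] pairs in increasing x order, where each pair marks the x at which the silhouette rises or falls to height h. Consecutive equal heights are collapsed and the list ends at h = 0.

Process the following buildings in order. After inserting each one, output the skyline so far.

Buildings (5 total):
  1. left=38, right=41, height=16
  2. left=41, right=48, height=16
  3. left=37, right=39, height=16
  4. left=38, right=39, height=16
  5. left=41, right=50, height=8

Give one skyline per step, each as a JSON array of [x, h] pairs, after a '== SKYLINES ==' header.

== SKYLINES ==
[[38,16],[41,0]]
[[38,16],[48,0]]
[[37,16],[48,0]]
[[37,16],[48,0]]
[[37,16],[48,8],[50,0]]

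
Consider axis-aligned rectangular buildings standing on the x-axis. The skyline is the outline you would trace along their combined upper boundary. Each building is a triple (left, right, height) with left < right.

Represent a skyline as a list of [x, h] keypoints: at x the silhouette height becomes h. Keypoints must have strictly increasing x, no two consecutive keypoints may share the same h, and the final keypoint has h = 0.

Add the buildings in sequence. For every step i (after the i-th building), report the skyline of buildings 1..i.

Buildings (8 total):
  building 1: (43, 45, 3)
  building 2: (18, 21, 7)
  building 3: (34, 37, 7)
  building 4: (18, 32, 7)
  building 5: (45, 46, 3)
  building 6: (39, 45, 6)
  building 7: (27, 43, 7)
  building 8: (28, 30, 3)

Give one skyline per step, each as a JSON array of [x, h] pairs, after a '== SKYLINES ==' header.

== SKYLINES ==
[[43,3],[45,0]]
[[18,7],[21,0],[43,3],[45,0]]
[[18,7],[21,0],[34,7],[37,0],[43,3],[45,0]]
[[18,7],[32,0],[34,7],[37,0],[43,3],[45,0]]
[[18,7],[32,0],[34,7],[37,0],[43,3],[46,0]]
[[18,7],[32,0],[34,7],[37,0],[39,6],[45,3],[46,0]]
[[18,7],[43,6],[45,3],[46,0]]
[[18,7],[43,6],[45,3],[46,0]]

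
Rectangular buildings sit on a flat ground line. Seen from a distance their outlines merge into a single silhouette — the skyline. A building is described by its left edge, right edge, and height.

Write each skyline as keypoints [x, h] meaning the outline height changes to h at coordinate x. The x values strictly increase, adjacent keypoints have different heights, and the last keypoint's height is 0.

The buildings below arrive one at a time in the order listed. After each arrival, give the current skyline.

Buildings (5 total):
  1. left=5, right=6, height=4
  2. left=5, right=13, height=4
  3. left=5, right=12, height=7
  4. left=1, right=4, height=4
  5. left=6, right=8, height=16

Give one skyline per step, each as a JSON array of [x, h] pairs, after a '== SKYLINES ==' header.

== SKYLINES ==
[[5,4],[6,0]]
[[5,4],[13,0]]
[[5,7],[12,4],[13,0]]
[[1,4],[4,0],[5,7],[12,4],[13,0]]
[[1,4],[4,0],[5,7],[6,16],[8,7],[12,4],[13,0]]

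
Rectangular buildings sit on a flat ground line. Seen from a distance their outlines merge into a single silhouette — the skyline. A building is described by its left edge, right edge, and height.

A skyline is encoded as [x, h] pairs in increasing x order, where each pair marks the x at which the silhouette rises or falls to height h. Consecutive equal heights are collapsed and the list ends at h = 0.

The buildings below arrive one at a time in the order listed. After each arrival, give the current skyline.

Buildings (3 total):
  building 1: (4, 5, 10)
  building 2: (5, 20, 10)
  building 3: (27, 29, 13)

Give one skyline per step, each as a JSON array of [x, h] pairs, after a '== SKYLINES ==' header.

== SKYLINES ==
[[4,10],[5,0]]
[[4,10],[20,0]]
[[4,10],[20,0],[27,13],[29,0]]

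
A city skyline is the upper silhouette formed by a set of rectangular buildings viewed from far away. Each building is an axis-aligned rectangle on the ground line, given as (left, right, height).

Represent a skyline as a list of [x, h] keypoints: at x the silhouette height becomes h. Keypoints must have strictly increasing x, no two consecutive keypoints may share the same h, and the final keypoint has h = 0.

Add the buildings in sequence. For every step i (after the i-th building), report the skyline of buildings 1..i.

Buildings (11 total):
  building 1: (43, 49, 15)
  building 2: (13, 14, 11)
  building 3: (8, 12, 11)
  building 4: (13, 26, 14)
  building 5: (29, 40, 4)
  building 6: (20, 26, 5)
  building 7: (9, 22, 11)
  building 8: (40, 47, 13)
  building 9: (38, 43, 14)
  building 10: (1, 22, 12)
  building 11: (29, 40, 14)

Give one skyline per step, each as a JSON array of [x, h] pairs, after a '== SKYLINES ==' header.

== SKYLINES ==
[[43,15],[49,0]]
[[13,11],[14,0],[43,15],[49,0]]
[[8,11],[12,0],[13,11],[14,0],[43,15],[49,0]]
[[8,11],[12,0],[13,14],[26,0],[43,15],[49,0]]
[[8,11],[12,0],[13,14],[26,0],[29,4],[40,0],[43,15],[49,0]]
[[8,11],[12,0],[13,14],[26,0],[29,4],[40,0],[43,15],[49,0]]
[[8,11],[13,14],[26,0],[29,4],[40,0],[43,15],[49,0]]
[[8,11],[13,14],[26,0],[29,4],[40,13],[43,15],[49,0]]
[[8,11],[13,14],[26,0],[29,4],[38,14],[43,15],[49,0]]
[[1,12],[13,14],[26,0],[29,4],[38,14],[43,15],[49,0]]
[[1,12],[13,14],[26,0],[29,14],[43,15],[49,0]]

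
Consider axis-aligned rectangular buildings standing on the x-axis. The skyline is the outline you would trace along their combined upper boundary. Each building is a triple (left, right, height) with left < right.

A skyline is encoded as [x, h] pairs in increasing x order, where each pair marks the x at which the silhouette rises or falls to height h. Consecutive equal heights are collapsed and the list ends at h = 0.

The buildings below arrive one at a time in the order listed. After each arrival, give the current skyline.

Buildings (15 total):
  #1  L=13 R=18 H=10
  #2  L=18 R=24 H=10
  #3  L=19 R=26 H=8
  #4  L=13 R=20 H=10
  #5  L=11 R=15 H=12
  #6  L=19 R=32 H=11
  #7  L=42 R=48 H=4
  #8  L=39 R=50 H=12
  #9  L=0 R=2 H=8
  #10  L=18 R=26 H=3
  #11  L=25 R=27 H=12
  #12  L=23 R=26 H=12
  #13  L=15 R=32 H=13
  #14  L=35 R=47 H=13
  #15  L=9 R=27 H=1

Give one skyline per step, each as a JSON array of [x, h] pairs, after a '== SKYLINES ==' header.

== SKYLINES ==
[[13,10],[18,0]]
[[13,10],[24,0]]
[[13,10],[24,8],[26,0]]
[[13,10],[24,8],[26,0]]
[[11,12],[15,10],[24,8],[26,0]]
[[11,12],[15,10],[19,11],[32,0]]
[[11,12],[15,10],[19,11],[32,0],[42,4],[48,0]]
[[11,12],[15,10],[19,11],[32,0],[39,12],[50,0]]
[[0,8],[2,0],[11,12],[15,10],[19,11],[32,0],[39,12],[50,0]]
[[0,8],[2,0],[11,12],[15,10],[19,11],[32,0],[39,12],[50,0]]
[[0,8],[2,0],[11,12],[15,10],[19,11],[25,12],[27,11],[32,0],[39,12],[50,0]]
[[0,8],[2,0],[11,12],[15,10],[19,11],[23,12],[27,11],[32,0],[39,12],[50,0]]
[[0,8],[2,0],[11,12],[15,13],[32,0],[39,12],[50,0]]
[[0,8],[2,0],[11,12],[15,13],[32,0],[35,13],[47,12],[50,0]]
[[0,8],[2,0],[9,1],[11,12],[15,13],[32,0],[35,13],[47,12],[50,0]]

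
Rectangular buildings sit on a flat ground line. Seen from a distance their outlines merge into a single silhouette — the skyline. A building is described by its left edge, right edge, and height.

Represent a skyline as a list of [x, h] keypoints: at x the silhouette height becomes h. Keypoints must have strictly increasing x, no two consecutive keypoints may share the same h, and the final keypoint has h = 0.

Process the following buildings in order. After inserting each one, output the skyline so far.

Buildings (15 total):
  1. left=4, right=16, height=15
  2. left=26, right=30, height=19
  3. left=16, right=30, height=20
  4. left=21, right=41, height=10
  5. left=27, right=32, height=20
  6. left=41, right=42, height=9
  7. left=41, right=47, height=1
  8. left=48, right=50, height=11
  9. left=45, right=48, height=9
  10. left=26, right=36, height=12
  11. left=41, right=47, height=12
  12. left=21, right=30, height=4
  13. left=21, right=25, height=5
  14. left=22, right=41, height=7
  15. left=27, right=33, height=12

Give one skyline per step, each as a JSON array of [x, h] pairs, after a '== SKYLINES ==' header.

== SKYLINES ==
[[4,15],[16,0]]
[[4,15],[16,0],[26,19],[30,0]]
[[4,15],[16,20],[30,0]]
[[4,15],[16,20],[30,10],[41,0]]
[[4,15],[16,20],[32,10],[41,0]]
[[4,15],[16,20],[32,10],[41,9],[42,0]]
[[4,15],[16,20],[32,10],[41,9],[42,1],[47,0]]
[[4,15],[16,20],[32,10],[41,9],[42,1],[47,0],[48,11],[50,0]]
[[4,15],[16,20],[32,10],[41,9],[42,1],[45,9],[48,11],[50,0]]
[[4,15],[16,20],[32,12],[36,10],[41,9],[42,1],[45,9],[48,11],[50,0]]
[[4,15],[16,20],[32,12],[36,10],[41,12],[47,9],[48,11],[50,0]]
[[4,15],[16,20],[32,12],[36,10],[41,12],[47,9],[48,11],[50,0]]
[[4,15],[16,20],[32,12],[36,10],[41,12],[47,9],[48,11],[50,0]]
[[4,15],[16,20],[32,12],[36,10],[41,12],[47,9],[48,11],[50,0]]
[[4,15],[16,20],[32,12],[36,10],[41,12],[47,9],[48,11],[50,0]]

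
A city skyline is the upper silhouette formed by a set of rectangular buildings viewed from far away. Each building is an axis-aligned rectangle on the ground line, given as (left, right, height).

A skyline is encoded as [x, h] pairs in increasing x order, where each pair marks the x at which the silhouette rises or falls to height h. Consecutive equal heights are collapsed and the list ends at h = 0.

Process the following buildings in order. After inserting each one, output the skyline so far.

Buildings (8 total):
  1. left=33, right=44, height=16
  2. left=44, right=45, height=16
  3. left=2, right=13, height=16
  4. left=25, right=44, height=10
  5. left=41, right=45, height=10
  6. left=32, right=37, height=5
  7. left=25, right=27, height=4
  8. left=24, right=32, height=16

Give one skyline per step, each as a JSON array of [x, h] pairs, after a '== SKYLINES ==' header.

== SKYLINES ==
[[33,16],[44,0]]
[[33,16],[45,0]]
[[2,16],[13,0],[33,16],[45,0]]
[[2,16],[13,0],[25,10],[33,16],[45,0]]
[[2,16],[13,0],[25,10],[33,16],[45,0]]
[[2,16],[13,0],[25,10],[33,16],[45,0]]
[[2,16],[13,0],[25,10],[33,16],[45,0]]
[[2,16],[13,0],[24,16],[32,10],[33,16],[45,0]]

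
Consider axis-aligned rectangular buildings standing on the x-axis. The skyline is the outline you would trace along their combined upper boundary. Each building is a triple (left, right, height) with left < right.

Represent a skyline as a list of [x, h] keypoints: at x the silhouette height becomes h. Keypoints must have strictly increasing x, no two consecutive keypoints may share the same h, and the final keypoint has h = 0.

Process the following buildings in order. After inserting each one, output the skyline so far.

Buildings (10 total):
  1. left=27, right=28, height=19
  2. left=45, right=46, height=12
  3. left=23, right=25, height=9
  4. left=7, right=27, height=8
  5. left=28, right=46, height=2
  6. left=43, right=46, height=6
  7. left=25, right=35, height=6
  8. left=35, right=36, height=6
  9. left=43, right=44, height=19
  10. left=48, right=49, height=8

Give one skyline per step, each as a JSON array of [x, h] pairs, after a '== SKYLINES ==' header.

== SKYLINES ==
[[27,19],[28,0]]
[[27,19],[28,0],[45,12],[46,0]]
[[23,9],[25,0],[27,19],[28,0],[45,12],[46,0]]
[[7,8],[23,9],[25,8],[27,19],[28,0],[45,12],[46,0]]
[[7,8],[23,9],[25,8],[27,19],[28,2],[45,12],[46,0]]
[[7,8],[23,9],[25,8],[27,19],[28,2],[43,6],[45,12],[46,0]]
[[7,8],[23,9],[25,8],[27,19],[28,6],[35,2],[43,6],[45,12],[46,0]]
[[7,8],[23,9],[25,8],[27,19],[28,6],[36,2],[43,6],[45,12],[46,0]]
[[7,8],[23,9],[25,8],[27,19],[28,6],[36,2],[43,19],[44,6],[45,12],[46,0]]
[[7,8],[23,9],[25,8],[27,19],[28,6],[36,2],[43,19],[44,6],[45,12],[46,0],[48,8],[49,0]]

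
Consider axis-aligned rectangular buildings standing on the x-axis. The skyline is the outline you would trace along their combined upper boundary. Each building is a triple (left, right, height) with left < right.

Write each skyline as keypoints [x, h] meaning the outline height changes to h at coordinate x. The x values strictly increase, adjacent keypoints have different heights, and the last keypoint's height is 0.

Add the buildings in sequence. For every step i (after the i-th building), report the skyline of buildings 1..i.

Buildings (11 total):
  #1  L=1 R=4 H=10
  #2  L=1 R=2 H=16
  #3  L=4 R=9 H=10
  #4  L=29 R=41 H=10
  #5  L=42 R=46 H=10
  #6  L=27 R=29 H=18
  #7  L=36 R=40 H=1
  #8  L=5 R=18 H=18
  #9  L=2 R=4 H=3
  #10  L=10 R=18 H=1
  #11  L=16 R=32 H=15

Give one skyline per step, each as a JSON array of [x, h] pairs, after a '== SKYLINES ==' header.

== SKYLINES ==
[[1,10],[4,0]]
[[1,16],[2,10],[4,0]]
[[1,16],[2,10],[9,0]]
[[1,16],[2,10],[9,0],[29,10],[41,0]]
[[1,16],[2,10],[9,0],[29,10],[41,0],[42,10],[46,0]]
[[1,16],[2,10],[9,0],[27,18],[29,10],[41,0],[42,10],[46,0]]
[[1,16],[2,10],[9,0],[27,18],[29,10],[41,0],[42,10],[46,0]]
[[1,16],[2,10],[5,18],[18,0],[27,18],[29,10],[41,0],[42,10],[46,0]]
[[1,16],[2,10],[5,18],[18,0],[27,18],[29,10],[41,0],[42,10],[46,0]]
[[1,16],[2,10],[5,18],[18,0],[27,18],[29,10],[41,0],[42,10],[46,0]]
[[1,16],[2,10],[5,18],[18,15],[27,18],[29,15],[32,10],[41,0],[42,10],[46,0]]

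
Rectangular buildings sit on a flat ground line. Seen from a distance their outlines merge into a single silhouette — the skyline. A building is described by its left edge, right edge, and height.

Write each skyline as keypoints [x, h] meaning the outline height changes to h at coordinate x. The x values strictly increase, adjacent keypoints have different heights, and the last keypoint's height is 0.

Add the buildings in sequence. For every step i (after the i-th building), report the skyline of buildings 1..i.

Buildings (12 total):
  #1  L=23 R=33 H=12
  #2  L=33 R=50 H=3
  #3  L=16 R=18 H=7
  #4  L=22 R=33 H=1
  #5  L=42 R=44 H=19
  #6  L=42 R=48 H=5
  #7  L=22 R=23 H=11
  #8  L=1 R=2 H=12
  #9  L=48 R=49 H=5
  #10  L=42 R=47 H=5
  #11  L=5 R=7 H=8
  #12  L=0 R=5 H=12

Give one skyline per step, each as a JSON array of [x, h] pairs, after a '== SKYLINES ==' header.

== SKYLINES ==
[[23,12],[33,0]]
[[23,12],[33,3],[50,0]]
[[16,7],[18,0],[23,12],[33,3],[50,0]]
[[16,7],[18,0],[22,1],[23,12],[33,3],[50,0]]
[[16,7],[18,0],[22,1],[23,12],[33,3],[42,19],[44,3],[50,0]]
[[16,7],[18,0],[22,1],[23,12],[33,3],[42,19],[44,5],[48,3],[50,0]]
[[16,7],[18,0],[22,11],[23,12],[33,3],[42,19],[44,5],[48,3],[50,0]]
[[1,12],[2,0],[16,7],[18,0],[22,11],[23,12],[33,3],[42,19],[44,5],[48,3],[50,0]]
[[1,12],[2,0],[16,7],[18,0],[22,11],[23,12],[33,3],[42,19],[44,5],[49,3],[50,0]]
[[1,12],[2,0],[16,7],[18,0],[22,11],[23,12],[33,3],[42,19],[44,5],[49,3],[50,0]]
[[1,12],[2,0],[5,8],[7,0],[16,7],[18,0],[22,11],[23,12],[33,3],[42,19],[44,5],[49,3],[50,0]]
[[0,12],[5,8],[7,0],[16,7],[18,0],[22,11],[23,12],[33,3],[42,19],[44,5],[49,3],[50,0]]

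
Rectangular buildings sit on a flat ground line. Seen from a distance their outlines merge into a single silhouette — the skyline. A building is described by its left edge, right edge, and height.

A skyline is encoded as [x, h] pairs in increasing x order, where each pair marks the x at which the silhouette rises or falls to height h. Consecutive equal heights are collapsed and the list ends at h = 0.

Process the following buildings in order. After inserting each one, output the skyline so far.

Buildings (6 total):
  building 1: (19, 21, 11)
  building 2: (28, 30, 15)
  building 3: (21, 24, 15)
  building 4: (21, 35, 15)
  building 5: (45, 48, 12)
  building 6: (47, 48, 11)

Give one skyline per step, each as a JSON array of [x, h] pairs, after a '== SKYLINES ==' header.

== SKYLINES ==
[[19,11],[21,0]]
[[19,11],[21,0],[28,15],[30,0]]
[[19,11],[21,15],[24,0],[28,15],[30,0]]
[[19,11],[21,15],[35,0]]
[[19,11],[21,15],[35,0],[45,12],[48,0]]
[[19,11],[21,15],[35,0],[45,12],[48,0]]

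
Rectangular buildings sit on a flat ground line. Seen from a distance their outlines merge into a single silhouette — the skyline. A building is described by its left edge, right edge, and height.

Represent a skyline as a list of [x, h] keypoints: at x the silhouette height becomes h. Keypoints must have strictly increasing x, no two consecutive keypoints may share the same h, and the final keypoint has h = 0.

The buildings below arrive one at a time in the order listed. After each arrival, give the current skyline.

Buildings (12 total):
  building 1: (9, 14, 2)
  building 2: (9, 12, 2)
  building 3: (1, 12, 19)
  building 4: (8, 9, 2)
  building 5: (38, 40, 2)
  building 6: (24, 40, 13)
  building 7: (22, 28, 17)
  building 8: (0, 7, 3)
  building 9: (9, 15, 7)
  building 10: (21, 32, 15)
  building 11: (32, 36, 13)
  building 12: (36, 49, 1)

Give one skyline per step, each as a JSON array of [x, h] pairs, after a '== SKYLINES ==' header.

== SKYLINES ==
[[9,2],[14,0]]
[[9,2],[14,0]]
[[1,19],[12,2],[14,0]]
[[1,19],[12,2],[14,0]]
[[1,19],[12,2],[14,0],[38,2],[40,0]]
[[1,19],[12,2],[14,0],[24,13],[40,0]]
[[1,19],[12,2],[14,0],[22,17],[28,13],[40,0]]
[[0,3],[1,19],[12,2],[14,0],[22,17],[28,13],[40,0]]
[[0,3],[1,19],[12,7],[15,0],[22,17],[28,13],[40,0]]
[[0,3],[1,19],[12,7],[15,0],[21,15],[22,17],[28,15],[32,13],[40,0]]
[[0,3],[1,19],[12,7],[15,0],[21,15],[22,17],[28,15],[32,13],[40,0]]
[[0,3],[1,19],[12,7],[15,0],[21,15],[22,17],[28,15],[32,13],[40,1],[49,0]]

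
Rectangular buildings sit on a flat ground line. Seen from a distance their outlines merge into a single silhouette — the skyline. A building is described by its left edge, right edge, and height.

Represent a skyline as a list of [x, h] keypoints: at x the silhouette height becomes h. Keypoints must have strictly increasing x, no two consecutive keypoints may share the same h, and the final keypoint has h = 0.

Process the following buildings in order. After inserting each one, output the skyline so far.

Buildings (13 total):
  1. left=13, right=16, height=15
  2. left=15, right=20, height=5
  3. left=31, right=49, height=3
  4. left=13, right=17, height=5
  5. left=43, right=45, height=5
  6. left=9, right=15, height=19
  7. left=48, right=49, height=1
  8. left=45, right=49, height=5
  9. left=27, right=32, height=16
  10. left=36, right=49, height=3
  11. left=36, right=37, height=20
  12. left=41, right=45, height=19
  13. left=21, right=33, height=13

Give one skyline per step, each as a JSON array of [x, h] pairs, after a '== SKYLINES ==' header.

== SKYLINES ==
[[13,15],[16,0]]
[[13,15],[16,5],[20,0]]
[[13,15],[16,5],[20,0],[31,3],[49,0]]
[[13,15],[16,5],[20,0],[31,3],[49,0]]
[[13,15],[16,5],[20,0],[31,3],[43,5],[45,3],[49,0]]
[[9,19],[15,15],[16,5],[20,0],[31,3],[43,5],[45,3],[49,0]]
[[9,19],[15,15],[16,5],[20,0],[31,3],[43,5],[45,3],[49,0]]
[[9,19],[15,15],[16,5],[20,0],[31,3],[43,5],[49,0]]
[[9,19],[15,15],[16,5],[20,0],[27,16],[32,3],[43,5],[49,0]]
[[9,19],[15,15],[16,5],[20,0],[27,16],[32,3],[43,5],[49,0]]
[[9,19],[15,15],[16,5],[20,0],[27,16],[32,3],[36,20],[37,3],[43,5],[49,0]]
[[9,19],[15,15],[16,5],[20,0],[27,16],[32,3],[36,20],[37,3],[41,19],[45,5],[49,0]]
[[9,19],[15,15],[16,5],[20,0],[21,13],[27,16],[32,13],[33,3],[36,20],[37,3],[41,19],[45,5],[49,0]]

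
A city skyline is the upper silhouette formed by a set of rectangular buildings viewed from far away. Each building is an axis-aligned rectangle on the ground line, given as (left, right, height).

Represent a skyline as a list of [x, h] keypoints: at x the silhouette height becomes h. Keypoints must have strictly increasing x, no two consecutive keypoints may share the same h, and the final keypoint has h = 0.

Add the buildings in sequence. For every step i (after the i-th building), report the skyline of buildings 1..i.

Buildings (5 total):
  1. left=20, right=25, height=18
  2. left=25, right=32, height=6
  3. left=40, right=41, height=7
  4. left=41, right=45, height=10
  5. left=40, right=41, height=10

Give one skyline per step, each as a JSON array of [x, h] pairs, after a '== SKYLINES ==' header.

== SKYLINES ==
[[20,18],[25,0]]
[[20,18],[25,6],[32,0]]
[[20,18],[25,6],[32,0],[40,7],[41,0]]
[[20,18],[25,6],[32,0],[40,7],[41,10],[45,0]]
[[20,18],[25,6],[32,0],[40,10],[45,0]]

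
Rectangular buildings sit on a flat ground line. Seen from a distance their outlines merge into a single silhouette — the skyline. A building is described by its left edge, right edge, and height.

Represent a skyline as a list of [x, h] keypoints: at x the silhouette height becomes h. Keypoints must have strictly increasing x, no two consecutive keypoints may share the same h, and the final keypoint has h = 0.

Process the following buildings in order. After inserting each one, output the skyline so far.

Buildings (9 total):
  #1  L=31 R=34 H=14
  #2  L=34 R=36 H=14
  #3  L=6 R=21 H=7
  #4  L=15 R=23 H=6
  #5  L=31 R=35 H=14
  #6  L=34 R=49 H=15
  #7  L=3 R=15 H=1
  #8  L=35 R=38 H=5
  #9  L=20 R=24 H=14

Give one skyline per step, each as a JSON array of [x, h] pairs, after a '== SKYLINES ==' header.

== SKYLINES ==
[[31,14],[34,0]]
[[31,14],[36,0]]
[[6,7],[21,0],[31,14],[36,0]]
[[6,7],[21,6],[23,0],[31,14],[36,0]]
[[6,7],[21,6],[23,0],[31,14],[36,0]]
[[6,7],[21,6],[23,0],[31,14],[34,15],[49,0]]
[[3,1],[6,7],[21,6],[23,0],[31,14],[34,15],[49,0]]
[[3,1],[6,7],[21,6],[23,0],[31,14],[34,15],[49,0]]
[[3,1],[6,7],[20,14],[24,0],[31,14],[34,15],[49,0]]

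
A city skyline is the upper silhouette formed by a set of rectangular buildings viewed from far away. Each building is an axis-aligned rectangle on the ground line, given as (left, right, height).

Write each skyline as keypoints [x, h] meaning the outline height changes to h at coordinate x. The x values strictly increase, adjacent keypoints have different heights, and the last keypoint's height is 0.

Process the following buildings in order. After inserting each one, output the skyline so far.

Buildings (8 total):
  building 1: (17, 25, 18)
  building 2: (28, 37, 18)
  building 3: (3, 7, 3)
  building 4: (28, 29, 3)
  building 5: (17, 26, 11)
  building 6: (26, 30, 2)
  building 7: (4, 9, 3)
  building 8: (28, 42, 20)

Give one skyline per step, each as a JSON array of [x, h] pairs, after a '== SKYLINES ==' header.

== SKYLINES ==
[[17,18],[25,0]]
[[17,18],[25,0],[28,18],[37,0]]
[[3,3],[7,0],[17,18],[25,0],[28,18],[37,0]]
[[3,3],[7,0],[17,18],[25,0],[28,18],[37,0]]
[[3,3],[7,0],[17,18],[25,11],[26,0],[28,18],[37,0]]
[[3,3],[7,0],[17,18],[25,11],[26,2],[28,18],[37,0]]
[[3,3],[9,0],[17,18],[25,11],[26,2],[28,18],[37,0]]
[[3,3],[9,0],[17,18],[25,11],[26,2],[28,20],[42,0]]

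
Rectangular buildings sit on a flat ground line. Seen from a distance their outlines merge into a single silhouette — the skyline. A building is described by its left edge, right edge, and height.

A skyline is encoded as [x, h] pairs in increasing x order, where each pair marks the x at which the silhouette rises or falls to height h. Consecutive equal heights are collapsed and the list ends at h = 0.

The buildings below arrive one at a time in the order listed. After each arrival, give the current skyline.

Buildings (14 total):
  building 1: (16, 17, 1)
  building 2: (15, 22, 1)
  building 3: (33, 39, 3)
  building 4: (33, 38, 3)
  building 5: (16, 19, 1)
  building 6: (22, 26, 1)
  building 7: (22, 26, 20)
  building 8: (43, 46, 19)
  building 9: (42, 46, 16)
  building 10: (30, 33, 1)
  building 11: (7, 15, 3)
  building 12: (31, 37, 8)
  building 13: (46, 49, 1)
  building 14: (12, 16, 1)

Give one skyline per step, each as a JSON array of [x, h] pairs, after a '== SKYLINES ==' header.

== SKYLINES ==
[[16,1],[17,0]]
[[15,1],[22,0]]
[[15,1],[22,0],[33,3],[39,0]]
[[15,1],[22,0],[33,3],[39,0]]
[[15,1],[22,0],[33,3],[39,0]]
[[15,1],[26,0],[33,3],[39,0]]
[[15,1],[22,20],[26,0],[33,3],[39,0]]
[[15,1],[22,20],[26,0],[33,3],[39,0],[43,19],[46,0]]
[[15,1],[22,20],[26,0],[33,3],[39,0],[42,16],[43,19],[46,0]]
[[15,1],[22,20],[26,0],[30,1],[33,3],[39,0],[42,16],[43,19],[46,0]]
[[7,3],[15,1],[22,20],[26,0],[30,1],[33,3],[39,0],[42,16],[43,19],[46,0]]
[[7,3],[15,1],[22,20],[26,0],[30,1],[31,8],[37,3],[39,0],[42,16],[43,19],[46,0]]
[[7,3],[15,1],[22,20],[26,0],[30,1],[31,8],[37,3],[39,0],[42,16],[43,19],[46,1],[49,0]]
[[7,3],[15,1],[22,20],[26,0],[30,1],[31,8],[37,3],[39,0],[42,16],[43,19],[46,1],[49,0]]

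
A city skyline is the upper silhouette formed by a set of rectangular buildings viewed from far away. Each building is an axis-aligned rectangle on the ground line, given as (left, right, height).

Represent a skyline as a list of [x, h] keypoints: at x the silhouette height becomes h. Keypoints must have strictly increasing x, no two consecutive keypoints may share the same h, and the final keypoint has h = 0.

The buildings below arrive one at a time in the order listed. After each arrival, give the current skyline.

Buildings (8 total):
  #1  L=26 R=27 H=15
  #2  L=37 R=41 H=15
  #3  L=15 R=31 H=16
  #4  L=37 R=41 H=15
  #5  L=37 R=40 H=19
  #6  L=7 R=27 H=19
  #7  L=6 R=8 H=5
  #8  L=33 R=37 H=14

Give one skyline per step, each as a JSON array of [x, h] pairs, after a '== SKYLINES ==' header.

== SKYLINES ==
[[26,15],[27,0]]
[[26,15],[27,0],[37,15],[41,0]]
[[15,16],[31,0],[37,15],[41,0]]
[[15,16],[31,0],[37,15],[41,0]]
[[15,16],[31,0],[37,19],[40,15],[41,0]]
[[7,19],[27,16],[31,0],[37,19],[40,15],[41,0]]
[[6,5],[7,19],[27,16],[31,0],[37,19],[40,15],[41,0]]
[[6,5],[7,19],[27,16],[31,0],[33,14],[37,19],[40,15],[41,0]]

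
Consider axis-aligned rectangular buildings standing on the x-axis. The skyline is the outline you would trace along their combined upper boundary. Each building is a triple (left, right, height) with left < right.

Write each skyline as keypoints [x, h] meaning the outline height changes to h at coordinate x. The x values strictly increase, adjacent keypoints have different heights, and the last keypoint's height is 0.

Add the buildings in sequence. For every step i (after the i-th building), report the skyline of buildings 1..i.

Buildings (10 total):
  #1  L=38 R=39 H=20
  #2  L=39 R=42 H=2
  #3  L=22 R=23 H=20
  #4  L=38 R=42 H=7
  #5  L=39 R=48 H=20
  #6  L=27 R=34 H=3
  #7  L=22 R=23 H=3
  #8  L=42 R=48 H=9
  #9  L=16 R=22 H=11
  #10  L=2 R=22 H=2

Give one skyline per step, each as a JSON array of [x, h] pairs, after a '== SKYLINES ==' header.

== SKYLINES ==
[[38,20],[39,0]]
[[38,20],[39,2],[42,0]]
[[22,20],[23,0],[38,20],[39,2],[42,0]]
[[22,20],[23,0],[38,20],[39,7],[42,0]]
[[22,20],[23,0],[38,20],[48,0]]
[[22,20],[23,0],[27,3],[34,0],[38,20],[48,0]]
[[22,20],[23,0],[27,3],[34,0],[38,20],[48,0]]
[[22,20],[23,0],[27,3],[34,0],[38,20],[48,0]]
[[16,11],[22,20],[23,0],[27,3],[34,0],[38,20],[48,0]]
[[2,2],[16,11],[22,20],[23,0],[27,3],[34,0],[38,20],[48,0]]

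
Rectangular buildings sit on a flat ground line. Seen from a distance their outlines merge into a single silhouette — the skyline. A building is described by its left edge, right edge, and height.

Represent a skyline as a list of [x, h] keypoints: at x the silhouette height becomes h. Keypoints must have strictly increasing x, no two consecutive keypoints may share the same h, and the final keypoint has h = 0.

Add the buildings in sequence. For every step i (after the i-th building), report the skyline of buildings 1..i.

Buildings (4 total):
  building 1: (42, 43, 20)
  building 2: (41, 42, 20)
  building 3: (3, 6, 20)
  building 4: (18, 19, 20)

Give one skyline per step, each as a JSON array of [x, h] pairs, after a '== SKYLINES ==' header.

== SKYLINES ==
[[42,20],[43,0]]
[[41,20],[43,0]]
[[3,20],[6,0],[41,20],[43,0]]
[[3,20],[6,0],[18,20],[19,0],[41,20],[43,0]]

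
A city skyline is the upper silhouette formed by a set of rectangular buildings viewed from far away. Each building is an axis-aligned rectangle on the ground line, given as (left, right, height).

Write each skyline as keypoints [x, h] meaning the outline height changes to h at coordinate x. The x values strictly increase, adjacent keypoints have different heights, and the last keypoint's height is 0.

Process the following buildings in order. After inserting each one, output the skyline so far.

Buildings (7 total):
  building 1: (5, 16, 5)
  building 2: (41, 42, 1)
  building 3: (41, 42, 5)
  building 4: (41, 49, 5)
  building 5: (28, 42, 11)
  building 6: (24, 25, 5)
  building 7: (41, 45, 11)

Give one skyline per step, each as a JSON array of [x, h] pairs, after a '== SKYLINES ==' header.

== SKYLINES ==
[[5,5],[16,0]]
[[5,5],[16,0],[41,1],[42,0]]
[[5,5],[16,0],[41,5],[42,0]]
[[5,5],[16,0],[41,5],[49,0]]
[[5,5],[16,0],[28,11],[42,5],[49,0]]
[[5,5],[16,0],[24,5],[25,0],[28,11],[42,5],[49,0]]
[[5,5],[16,0],[24,5],[25,0],[28,11],[45,5],[49,0]]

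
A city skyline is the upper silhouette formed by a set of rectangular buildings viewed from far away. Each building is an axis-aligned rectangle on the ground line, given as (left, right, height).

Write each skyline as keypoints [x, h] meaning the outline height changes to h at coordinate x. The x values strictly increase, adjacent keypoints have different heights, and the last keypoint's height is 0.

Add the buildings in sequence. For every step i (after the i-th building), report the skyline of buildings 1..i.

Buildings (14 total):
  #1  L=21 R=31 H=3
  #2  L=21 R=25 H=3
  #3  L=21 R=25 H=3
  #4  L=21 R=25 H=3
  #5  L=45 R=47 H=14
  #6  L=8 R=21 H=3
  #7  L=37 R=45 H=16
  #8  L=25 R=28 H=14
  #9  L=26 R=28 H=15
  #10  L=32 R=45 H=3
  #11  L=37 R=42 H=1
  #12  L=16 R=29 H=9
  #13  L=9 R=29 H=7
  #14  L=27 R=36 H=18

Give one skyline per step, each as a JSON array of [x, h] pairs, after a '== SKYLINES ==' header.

== SKYLINES ==
[[21,3],[31,0]]
[[21,3],[31,0]]
[[21,3],[31,0]]
[[21,3],[31,0]]
[[21,3],[31,0],[45,14],[47,0]]
[[8,3],[31,0],[45,14],[47,0]]
[[8,3],[31,0],[37,16],[45,14],[47,0]]
[[8,3],[25,14],[28,3],[31,0],[37,16],[45,14],[47,0]]
[[8,3],[25,14],[26,15],[28,3],[31,0],[37,16],[45,14],[47,0]]
[[8,3],[25,14],[26,15],[28,3],[31,0],[32,3],[37,16],[45,14],[47,0]]
[[8,3],[25,14],[26,15],[28,3],[31,0],[32,3],[37,16],[45,14],[47,0]]
[[8,3],[16,9],[25,14],[26,15],[28,9],[29,3],[31,0],[32,3],[37,16],[45,14],[47,0]]
[[8,3],[9,7],[16,9],[25,14],[26,15],[28,9],[29,3],[31,0],[32,3],[37,16],[45,14],[47,0]]
[[8,3],[9,7],[16,9],[25,14],[26,15],[27,18],[36,3],[37,16],[45,14],[47,0]]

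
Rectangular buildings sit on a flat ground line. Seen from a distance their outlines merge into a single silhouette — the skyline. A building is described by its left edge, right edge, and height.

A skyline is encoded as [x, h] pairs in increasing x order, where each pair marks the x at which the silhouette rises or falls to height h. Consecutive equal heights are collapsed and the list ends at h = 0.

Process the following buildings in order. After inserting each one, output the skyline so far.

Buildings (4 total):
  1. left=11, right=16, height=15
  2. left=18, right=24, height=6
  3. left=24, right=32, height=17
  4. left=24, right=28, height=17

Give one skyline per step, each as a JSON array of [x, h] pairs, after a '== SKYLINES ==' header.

== SKYLINES ==
[[11,15],[16,0]]
[[11,15],[16,0],[18,6],[24,0]]
[[11,15],[16,0],[18,6],[24,17],[32,0]]
[[11,15],[16,0],[18,6],[24,17],[32,0]]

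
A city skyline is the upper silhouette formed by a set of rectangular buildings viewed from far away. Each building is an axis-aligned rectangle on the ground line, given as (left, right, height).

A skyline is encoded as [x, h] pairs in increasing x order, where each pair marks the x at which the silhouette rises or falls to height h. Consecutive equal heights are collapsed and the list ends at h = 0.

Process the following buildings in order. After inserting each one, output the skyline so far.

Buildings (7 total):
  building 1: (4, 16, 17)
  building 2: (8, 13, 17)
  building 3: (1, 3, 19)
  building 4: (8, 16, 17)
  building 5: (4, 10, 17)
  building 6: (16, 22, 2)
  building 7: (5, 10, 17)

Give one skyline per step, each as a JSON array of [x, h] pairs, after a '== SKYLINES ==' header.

== SKYLINES ==
[[4,17],[16,0]]
[[4,17],[16,0]]
[[1,19],[3,0],[4,17],[16,0]]
[[1,19],[3,0],[4,17],[16,0]]
[[1,19],[3,0],[4,17],[16,0]]
[[1,19],[3,0],[4,17],[16,2],[22,0]]
[[1,19],[3,0],[4,17],[16,2],[22,0]]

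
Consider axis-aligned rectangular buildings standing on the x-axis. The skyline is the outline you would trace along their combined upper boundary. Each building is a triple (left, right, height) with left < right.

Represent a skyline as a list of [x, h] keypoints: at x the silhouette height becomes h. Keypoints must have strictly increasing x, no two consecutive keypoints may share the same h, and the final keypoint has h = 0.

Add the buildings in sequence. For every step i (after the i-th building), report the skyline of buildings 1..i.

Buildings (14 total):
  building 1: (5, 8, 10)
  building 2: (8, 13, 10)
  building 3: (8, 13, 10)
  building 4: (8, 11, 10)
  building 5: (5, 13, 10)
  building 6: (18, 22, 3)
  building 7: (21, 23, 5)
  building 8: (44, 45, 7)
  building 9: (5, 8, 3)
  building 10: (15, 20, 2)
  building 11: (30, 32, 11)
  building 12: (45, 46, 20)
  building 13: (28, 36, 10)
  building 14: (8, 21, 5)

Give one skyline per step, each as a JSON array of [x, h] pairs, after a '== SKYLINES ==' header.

== SKYLINES ==
[[5,10],[8,0]]
[[5,10],[13,0]]
[[5,10],[13,0]]
[[5,10],[13,0]]
[[5,10],[13,0]]
[[5,10],[13,0],[18,3],[22,0]]
[[5,10],[13,0],[18,3],[21,5],[23,0]]
[[5,10],[13,0],[18,3],[21,5],[23,0],[44,7],[45,0]]
[[5,10],[13,0],[18,3],[21,5],[23,0],[44,7],[45,0]]
[[5,10],[13,0],[15,2],[18,3],[21,5],[23,0],[44,7],[45,0]]
[[5,10],[13,0],[15,2],[18,3],[21,5],[23,0],[30,11],[32,0],[44,7],[45,0]]
[[5,10],[13,0],[15,2],[18,3],[21,5],[23,0],[30,11],[32,0],[44,7],[45,20],[46,0]]
[[5,10],[13,0],[15,2],[18,3],[21,5],[23,0],[28,10],[30,11],[32,10],[36,0],[44,7],[45,20],[46,0]]
[[5,10],[13,5],[23,0],[28,10],[30,11],[32,10],[36,0],[44,7],[45,20],[46,0]]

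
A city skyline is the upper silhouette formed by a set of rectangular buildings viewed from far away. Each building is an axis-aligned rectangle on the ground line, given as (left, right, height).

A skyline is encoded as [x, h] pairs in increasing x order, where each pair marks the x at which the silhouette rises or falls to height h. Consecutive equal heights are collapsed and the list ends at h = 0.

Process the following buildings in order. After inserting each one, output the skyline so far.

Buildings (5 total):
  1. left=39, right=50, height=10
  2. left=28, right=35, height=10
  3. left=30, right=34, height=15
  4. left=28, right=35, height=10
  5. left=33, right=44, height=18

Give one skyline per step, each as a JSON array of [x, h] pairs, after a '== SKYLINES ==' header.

== SKYLINES ==
[[39,10],[50,0]]
[[28,10],[35,0],[39,10],[50,0]]
[[28,10],[30,15],[34,10],[35,0],[39,10],[50,0]]
[[28,10],[30,15],[34,10],[35,0],[39,10],[50,0]]
[[28,10],[30,15],[33,18],[44,10],[50,0]]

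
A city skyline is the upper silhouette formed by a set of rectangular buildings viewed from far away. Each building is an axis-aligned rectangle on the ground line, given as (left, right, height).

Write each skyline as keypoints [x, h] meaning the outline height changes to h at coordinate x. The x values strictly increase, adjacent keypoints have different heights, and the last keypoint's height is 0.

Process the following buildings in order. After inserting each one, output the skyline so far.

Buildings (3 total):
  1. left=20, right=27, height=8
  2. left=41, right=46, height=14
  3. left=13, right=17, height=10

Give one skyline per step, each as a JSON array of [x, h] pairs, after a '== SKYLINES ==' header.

== SKYLINES ==
[[20,8],[27,0]]
[[20,8],[27,0],[41,14],[46,0]]
[[13,10],[17,0],[20,8],[27,0],[41,14],[46,0]]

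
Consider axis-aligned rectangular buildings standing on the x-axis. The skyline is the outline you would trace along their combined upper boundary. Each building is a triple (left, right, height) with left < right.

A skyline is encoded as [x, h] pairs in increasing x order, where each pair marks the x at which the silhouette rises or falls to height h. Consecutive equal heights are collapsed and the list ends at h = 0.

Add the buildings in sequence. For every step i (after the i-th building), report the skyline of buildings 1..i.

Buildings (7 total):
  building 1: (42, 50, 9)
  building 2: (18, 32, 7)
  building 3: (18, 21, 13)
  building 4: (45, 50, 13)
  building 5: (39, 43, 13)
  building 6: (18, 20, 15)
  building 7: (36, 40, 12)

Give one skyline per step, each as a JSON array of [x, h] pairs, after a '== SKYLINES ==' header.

== SKYLINES ==
[[42,9],[50,0]]
[[18,7],[32,0],[42,9],[50,0]]
[[18,13],[21,7],[32,0],[42,9],[50,0]]
[[18,13],[21,7],[32,0],[42,9],[45,13],[50,0]]
[[18,13],[21,7],[32,0],[39,13],[43,9],[45,13],[50,0]]
[[18,15],[20,13],[21,7],[32,0],[39,13],[43,9],[45,13],[50,0]]
[[18,15],[20,13],[21,7],[32,0],[36,12],[39,13],[43,9],[45,13],[50,0]]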